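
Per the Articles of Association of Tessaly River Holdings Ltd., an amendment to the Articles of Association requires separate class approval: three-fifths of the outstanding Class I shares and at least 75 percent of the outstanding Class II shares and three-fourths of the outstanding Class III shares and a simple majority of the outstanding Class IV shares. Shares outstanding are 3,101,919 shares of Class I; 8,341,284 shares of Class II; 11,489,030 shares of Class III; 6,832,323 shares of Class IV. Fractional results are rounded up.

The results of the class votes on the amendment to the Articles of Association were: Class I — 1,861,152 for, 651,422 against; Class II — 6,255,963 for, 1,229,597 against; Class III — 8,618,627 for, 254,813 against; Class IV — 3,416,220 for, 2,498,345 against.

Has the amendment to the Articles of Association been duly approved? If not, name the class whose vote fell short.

Class I: 3/5 of 3101919 = 1861151.40, rounded up to 1861152; 1,861,152 required, 1,861,152 in favor — approved.
Class II: 3/4 of 8341284 = 6255963; 6,255,963 required, 6,255,963 in favor — approved.
Class III: 3/4 of 11489030 = 8616772.50, rounded up to 8616773; 8,616,773 required, 8,618,627 in favor — approved.
Class IV: a majority of 6832323 is 3416162; 3,416,162 required, 3,416,220 in favor — approved.

Approved — every class gave the required vote.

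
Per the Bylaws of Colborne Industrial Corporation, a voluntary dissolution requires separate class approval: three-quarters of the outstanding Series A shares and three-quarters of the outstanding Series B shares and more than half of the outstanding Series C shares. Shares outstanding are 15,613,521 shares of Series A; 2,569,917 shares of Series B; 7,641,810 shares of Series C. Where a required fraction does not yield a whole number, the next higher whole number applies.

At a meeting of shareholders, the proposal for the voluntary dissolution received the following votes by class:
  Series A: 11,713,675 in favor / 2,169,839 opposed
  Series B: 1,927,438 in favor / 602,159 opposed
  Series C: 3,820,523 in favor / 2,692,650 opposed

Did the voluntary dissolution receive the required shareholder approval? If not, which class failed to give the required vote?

Not approved — the Series C shares did not give the required vote.

Series A: 3/4 of 15613521 = 11710140.75, rounded up to 11710141; 11,710,141 required, 11,713,675 in favor — approved.
Series B: 3/4 of 2569917 = 1927437.75, rounded up to 1927438; 1,927,438 required, 1,927,438 in favor — approved.
Series C: a majority of 7641810 is 3820906; 3,820,906 required, 3,820,523 in favor — not approved.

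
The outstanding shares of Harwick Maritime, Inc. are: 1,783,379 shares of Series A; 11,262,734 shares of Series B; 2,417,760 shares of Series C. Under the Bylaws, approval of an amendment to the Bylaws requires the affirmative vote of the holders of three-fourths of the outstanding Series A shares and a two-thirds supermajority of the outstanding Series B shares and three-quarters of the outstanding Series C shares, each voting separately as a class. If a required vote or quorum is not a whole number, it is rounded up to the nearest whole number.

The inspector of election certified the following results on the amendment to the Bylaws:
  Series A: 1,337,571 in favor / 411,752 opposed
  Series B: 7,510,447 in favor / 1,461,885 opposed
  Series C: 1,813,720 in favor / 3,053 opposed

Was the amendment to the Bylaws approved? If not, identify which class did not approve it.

Approved — every class gave the required vote.

Series A: 3/4 of 1783379 = 1337534.25, rounded up to 1337535; 1,337,535 required, 1,337,571 in favor — approved.
Series B: 2/3 of 11262734 = 7508489.33, rounded up to 7508490; 7,508,490 required, 7,510,447 in favor — approved.
Series C: 3/4 of 2417760 = 1813320; 1,813,320 required, 1,813,720 in favor — approved.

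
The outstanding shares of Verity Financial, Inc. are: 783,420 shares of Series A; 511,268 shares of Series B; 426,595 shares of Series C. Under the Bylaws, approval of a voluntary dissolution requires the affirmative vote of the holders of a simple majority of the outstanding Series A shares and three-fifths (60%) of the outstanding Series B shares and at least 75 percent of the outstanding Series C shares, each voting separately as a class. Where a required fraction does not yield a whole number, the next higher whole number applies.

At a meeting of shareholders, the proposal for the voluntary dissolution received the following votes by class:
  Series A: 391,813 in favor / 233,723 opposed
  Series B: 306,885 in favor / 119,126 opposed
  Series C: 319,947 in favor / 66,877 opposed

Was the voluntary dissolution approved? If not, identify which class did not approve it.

Series A: a majority of 783420 is 391711; 391,711 required, 391,813 in favor — approved.
Series B: 3/5 of 511268 = 306760.80, rounded up to 306761; 306,761 required, 306,885 in favor — approved.
Series C: 3/4 of 426595 = 319946.25, rounded up to 319947; 319,947 required, 319,947 in favor — approved.

Approved — every class gave the required vote.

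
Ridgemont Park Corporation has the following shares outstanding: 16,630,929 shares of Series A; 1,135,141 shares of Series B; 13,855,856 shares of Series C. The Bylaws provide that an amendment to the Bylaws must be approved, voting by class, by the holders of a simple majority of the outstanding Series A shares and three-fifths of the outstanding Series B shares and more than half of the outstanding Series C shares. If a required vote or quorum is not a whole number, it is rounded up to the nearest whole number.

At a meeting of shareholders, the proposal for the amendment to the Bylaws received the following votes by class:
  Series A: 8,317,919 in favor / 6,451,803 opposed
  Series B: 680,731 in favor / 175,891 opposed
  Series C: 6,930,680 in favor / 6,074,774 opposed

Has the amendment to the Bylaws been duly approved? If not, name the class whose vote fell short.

Series A: a majority of 16630929 is 8315465; 8,315,465 required, 8,317,919 in favor — approved.
Series B: 3/5 of 1135141 = 681084.60, rounded up to 681085; 681,085 required, 680,731 in favor — not approved.
Series C: a majority of 13855856 is 6927929; 6,927,929 required, 6,930,680 in favor — approved.

Not approved — the Series B shares did not give the required vote.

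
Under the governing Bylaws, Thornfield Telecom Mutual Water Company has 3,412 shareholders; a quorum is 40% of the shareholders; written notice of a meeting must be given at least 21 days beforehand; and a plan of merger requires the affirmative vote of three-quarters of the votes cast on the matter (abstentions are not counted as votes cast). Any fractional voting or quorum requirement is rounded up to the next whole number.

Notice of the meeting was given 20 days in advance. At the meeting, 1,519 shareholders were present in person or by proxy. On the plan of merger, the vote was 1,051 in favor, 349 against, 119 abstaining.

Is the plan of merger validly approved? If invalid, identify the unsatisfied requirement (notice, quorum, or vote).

Invalid — notice requirement not satisfied.

Notice: 20 days given; 21 required. Not satisfied.
Quorum: 40% of 3,412 = 1,364.80, rounded up to 1,365; 1,519 present. Satisfied.
Vote: requires three-fourths of the votes cast (1,519 − 119 abstaining = 1,400); 3/4 of 1400 = 1050, so 1,050 needed; 1,051 in favor. Satisfied.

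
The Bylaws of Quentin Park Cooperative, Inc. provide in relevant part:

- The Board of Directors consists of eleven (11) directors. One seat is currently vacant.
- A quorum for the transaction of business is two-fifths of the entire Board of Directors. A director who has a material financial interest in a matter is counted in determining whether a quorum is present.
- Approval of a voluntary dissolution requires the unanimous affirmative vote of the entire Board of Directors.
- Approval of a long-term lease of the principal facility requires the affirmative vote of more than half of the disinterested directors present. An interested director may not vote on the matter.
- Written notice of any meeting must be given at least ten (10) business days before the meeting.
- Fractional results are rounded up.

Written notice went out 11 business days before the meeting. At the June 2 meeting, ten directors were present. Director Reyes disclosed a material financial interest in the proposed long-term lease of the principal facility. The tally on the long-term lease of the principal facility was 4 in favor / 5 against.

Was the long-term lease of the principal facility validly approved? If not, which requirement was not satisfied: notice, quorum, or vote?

Notice: 11 business days given; 10 required (11 ≥ 10). Satisfied.
Quorum: 10 present (interested directors count toward quorum); quorum is 5. Satisfied.
Vote: the long-term lease of the principal facility requires a majority of the disinterested directors present (10 − 1 = 9). A majority of 9 is 5, so 5 affirmative votes are needed; 4 voted in favor. Not satisfied.

Invalid — vote requirement not satisfied.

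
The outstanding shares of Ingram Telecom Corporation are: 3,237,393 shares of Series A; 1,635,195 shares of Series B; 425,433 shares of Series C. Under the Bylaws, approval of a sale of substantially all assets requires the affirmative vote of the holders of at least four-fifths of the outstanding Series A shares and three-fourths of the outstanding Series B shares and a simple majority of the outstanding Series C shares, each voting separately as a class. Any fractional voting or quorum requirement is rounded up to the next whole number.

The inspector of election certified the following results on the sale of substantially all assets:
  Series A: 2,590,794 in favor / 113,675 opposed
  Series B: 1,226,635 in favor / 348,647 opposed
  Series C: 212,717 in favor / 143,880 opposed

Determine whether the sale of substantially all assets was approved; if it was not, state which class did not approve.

Approved — every class gave the required vote.

Series A: 4/5 of 3237393 = 2589914.40, rounded up to 2589915; 2,589,915 required, 2,590,794 in favor — approved.
Series B: 3/4 of 1635195 = 1226396.25, rounded up to 1226397; 1,226,397 required, 1,226,635 in favor — approved.
Series C: a majority of 425433 is 212717; 212,717 required, 212,717 in favor — approved.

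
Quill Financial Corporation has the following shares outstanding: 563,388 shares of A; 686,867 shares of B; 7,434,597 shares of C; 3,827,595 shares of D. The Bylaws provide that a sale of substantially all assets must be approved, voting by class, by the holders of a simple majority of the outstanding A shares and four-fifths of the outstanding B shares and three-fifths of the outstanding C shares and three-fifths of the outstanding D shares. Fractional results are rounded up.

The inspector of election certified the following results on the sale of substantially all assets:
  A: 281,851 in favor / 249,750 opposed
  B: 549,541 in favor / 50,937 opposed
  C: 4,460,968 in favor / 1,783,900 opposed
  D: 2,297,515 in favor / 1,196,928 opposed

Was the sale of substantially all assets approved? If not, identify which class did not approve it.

A: a majority of 563388 is 281695; 281,695 required, 281,851 in favor — approved.
B: 4/5 of 686867 = 549493.60, rounded up to 549494; 549,494 required, 549,541 in favor — approved.
C: 3/5 of 7434597 = 4460758.20, rounded up to 4460759; 4,460,759 required, 4,460,968 in favor — approved.
D: 3/5 of 3827595 = 2296557; 2,296,557 required, 2,297,515 in favor — approved.

Approved — every class gave the required vote.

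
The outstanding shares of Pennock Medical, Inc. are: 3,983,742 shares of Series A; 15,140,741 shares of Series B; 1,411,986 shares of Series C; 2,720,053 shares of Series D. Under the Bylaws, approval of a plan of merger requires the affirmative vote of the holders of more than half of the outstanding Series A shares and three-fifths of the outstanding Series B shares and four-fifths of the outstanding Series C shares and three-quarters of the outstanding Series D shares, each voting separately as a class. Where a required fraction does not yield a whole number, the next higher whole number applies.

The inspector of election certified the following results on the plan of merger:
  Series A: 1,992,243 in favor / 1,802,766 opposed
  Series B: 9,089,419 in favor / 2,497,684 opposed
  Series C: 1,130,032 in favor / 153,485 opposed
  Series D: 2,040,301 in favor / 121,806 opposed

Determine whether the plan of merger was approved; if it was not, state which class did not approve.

Series A: a majority of 3983742 is 1991872; 1,991,872 required, 1,992,243 in favor — approved.
Series B: 3/5 of 15140741 = 9084444.60, rounded up to 9084445; 9,084,445 required, 9,089,419 in favor — approved.
Series C: 4/5 of 1411986 = 1129588.80, rounded up to 1129589; 1,129,589 required, 1,130,032 in favor — approved.
Series D: 3/4 of 2720053 = 2040039.75, rounded up to 2040040; 2,040,040 required, 2,040,301 in favor — approved.

Approved — every class gave the required vote.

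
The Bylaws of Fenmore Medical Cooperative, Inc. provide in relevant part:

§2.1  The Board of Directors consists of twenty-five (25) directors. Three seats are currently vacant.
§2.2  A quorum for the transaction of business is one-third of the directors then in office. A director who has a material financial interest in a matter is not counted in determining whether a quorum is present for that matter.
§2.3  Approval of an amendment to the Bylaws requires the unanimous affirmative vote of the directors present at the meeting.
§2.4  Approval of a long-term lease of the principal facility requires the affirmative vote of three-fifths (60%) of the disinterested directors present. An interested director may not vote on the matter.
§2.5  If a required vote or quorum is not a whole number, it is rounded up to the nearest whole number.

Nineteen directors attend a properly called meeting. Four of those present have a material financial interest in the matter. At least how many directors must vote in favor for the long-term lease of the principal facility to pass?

9

The long-term lease of the principal facility requires three-fifths of the disinterested directors present (19 − 4 = 15).
3/5 of 15 = 9.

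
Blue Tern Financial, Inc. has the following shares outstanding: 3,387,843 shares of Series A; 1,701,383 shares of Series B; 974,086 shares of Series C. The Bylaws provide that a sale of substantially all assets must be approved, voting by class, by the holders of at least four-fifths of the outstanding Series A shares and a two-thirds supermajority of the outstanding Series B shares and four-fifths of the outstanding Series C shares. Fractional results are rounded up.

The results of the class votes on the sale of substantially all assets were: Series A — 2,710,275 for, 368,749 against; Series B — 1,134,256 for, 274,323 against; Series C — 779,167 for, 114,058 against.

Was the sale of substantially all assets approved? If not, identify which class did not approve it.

Series A: 4/5 of 3387843 = 2710274.40, rounded up to 2710275; 2,710,275 required, 2,710,275 in favor — approved.
Series B: 2/3 of 1701383 = 1134255.33, rounded up to 1134256; 1,134,256 required, 1,134,256 in favor — approved.
Series C: 4/5 of 974086 = 779268.80, rounded up to 779269; 779,269 required, 779,167 in favor — not approved.

Not approved — the Series C shares did not give the required vote.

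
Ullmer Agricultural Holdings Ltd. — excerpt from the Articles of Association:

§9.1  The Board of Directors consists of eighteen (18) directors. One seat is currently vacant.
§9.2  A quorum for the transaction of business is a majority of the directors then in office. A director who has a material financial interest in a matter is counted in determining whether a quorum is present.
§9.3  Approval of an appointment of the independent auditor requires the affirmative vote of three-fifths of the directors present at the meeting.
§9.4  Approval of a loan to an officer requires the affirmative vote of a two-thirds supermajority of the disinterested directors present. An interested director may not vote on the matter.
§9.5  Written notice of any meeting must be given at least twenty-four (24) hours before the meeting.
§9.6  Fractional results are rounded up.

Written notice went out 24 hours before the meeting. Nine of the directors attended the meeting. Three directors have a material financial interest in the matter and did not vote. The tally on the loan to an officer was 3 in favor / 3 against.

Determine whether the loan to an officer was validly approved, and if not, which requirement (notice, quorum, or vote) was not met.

Invalid — vote requirement not satisfied.

Notice: 24 hours given; 24 required (24 ≥ 24). Satisfied.
Quorum: 9 present (interested directors count toward quorum); quorum is 9. Satisfied.
Vote: the loan to an officer requires two-thirds of the disinterested directors present (9 − 3 = 6). 2/3 of 6 = 4, so 4 affirmative votes are needed; 3 voted in favor. Not satisfied.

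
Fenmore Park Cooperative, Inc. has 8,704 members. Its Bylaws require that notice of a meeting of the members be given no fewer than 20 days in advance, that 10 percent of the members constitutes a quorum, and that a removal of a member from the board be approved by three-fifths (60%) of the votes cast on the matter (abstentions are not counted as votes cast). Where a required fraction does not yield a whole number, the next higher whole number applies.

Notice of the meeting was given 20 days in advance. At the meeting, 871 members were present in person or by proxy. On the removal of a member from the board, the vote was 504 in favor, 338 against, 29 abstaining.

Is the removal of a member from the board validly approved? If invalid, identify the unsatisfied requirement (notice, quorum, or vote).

Invalid — vote requirement not satisfied.

Notice: 20 days given; 20 required. Satisfied.
Quorum: 10% of 8,704 = 870.40, rounded up to 871; 871 present. Satisfied.
Vote: requires three-fifths of the votes cast (871 − 29 abstaining = 842); 3/5 of 842 = 505.20, rounded up to 506, so 506 needed; 504 in favor. Not satisfied.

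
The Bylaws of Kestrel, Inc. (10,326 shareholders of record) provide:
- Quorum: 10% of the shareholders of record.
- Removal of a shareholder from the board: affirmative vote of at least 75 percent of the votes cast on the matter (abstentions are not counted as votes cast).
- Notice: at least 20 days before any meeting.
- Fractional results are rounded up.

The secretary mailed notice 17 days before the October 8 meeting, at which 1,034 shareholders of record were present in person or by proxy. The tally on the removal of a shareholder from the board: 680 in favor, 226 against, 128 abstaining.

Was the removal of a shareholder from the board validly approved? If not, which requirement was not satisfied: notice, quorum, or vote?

Notice: 17 days given; 20 required. Not satisfied.
Quorum: 10% of 10,326 = 1,032.60, rounded up to 1,033; 1,034 present. Satisfied.
Vote: requires three-fourths of the votes cast (1,034 − 128 abstaining = 906); 3/4 of 906 = 679.50, rounded up to 680, so 680 needed; 680 in favor. Satisfied.

Invalid — notice requirement not satisfied.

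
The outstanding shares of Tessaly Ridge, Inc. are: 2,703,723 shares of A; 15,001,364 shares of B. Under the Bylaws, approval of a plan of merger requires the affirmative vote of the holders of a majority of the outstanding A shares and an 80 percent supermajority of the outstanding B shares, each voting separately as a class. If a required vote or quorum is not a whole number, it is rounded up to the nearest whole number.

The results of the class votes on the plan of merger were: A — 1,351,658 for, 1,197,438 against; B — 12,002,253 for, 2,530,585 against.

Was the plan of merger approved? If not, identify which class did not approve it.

Not approved — the A shares did not give the required vote.

A: a majority of 2703723 is 1351862; 1,351,862 required, 1,351,658 in favor — not approved.
B: 4/5 of 15001364 = 12001091.20, rounded up to 12001092; 12,001,092 required, 12,002,253 in favor — approved.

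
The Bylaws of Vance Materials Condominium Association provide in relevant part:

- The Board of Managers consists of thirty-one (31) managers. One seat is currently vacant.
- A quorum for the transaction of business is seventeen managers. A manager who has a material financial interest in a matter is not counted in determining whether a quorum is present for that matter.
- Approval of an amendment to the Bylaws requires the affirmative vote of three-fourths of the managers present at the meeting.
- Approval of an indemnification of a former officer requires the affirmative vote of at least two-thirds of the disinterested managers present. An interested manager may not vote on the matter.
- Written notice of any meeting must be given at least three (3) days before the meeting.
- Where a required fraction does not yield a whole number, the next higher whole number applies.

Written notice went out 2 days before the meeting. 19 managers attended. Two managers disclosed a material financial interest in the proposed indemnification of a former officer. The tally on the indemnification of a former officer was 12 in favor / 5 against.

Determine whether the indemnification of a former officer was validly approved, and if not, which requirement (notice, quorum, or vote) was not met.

Notice: 2 days given; 3 required (2 < 3). Not satisfied.
Quorum: 19 present, but the 2 interested managers do not count, leaving 17. Quorum is 17. Satisfied.
Vote: the indemnification of a former officer requires two-thirds of the disinterested managers present (19 − 2 = 17). 2/3 of 17 = 11.33, rounded up to 12, so 12 affirmative votes are needed; 12 voted in favor. Satisfied.

Invalid — notice requirement not satisfied.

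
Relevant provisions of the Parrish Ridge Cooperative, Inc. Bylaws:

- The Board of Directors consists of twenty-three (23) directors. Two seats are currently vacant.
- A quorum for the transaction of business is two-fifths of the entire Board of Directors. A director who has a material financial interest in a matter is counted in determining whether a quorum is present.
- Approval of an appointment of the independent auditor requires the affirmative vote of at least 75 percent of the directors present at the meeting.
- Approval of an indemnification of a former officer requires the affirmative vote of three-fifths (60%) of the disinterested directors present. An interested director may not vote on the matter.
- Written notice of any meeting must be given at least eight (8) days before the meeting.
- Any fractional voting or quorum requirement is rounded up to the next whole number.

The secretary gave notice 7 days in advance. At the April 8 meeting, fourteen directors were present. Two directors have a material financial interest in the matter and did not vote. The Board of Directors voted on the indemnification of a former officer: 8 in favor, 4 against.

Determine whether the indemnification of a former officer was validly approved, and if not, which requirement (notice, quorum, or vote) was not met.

Notice: 7 days given; 8 required (7 < 8). Not satisfied.
Quorum: 14 present (interested directors count toward quorum); quorum is 10. Satisfied.
Vote: the indemnification of a former officer requires three-fifths of the disinterested directors present (14 − 2 = 12). 3/5 of 12 = 7.20, rounded up to 8, so 8 affirmative votes are needed; 8 voted in favor. Satisfied.

Invalid — notice requirement not satisfied.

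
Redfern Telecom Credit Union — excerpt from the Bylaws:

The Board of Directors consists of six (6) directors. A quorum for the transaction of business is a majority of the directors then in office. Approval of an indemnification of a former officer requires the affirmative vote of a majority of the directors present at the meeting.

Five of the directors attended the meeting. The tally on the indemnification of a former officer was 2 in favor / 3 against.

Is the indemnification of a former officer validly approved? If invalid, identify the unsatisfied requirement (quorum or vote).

Quorum: 5 present; quorum is 4. Satisfied.
Vote: the indemnification of a former officer requires a majority of the directors present (5). A majority of 5 is 3, so 3 affirmative votes are needed; 2 voted in favor. Not satisfied.

Invalid — vote requirement not satisfied.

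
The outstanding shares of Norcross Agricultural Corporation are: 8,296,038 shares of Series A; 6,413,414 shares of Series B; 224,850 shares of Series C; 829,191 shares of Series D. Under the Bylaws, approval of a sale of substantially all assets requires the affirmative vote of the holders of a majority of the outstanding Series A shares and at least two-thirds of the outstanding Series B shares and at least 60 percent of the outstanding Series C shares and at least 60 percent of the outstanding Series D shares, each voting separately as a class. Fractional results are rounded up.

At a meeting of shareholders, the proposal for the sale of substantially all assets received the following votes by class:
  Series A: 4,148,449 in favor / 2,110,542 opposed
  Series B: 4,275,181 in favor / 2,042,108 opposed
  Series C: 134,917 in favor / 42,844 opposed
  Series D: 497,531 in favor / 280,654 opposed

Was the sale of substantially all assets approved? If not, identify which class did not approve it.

Series A: a majority of 8296038 is 4148020; 4,148,020 required, 4,148,449 in favor — approved.
Series B: 2/3 of 6413414 = 4275609.33, rounded up to 4275610; 4,275,610 required, 4,275,181 in favor — not approved.
Series C: 3/5 of 224850 = 134910; 134,910 required, 134,917 in favor — approved.
Series D: 3/5 of 829191 = 497514.60, rounded up to 497515; 497,515 required, 497,531 in favor — approved.

Not approved — the Series B shares did not give the required vote.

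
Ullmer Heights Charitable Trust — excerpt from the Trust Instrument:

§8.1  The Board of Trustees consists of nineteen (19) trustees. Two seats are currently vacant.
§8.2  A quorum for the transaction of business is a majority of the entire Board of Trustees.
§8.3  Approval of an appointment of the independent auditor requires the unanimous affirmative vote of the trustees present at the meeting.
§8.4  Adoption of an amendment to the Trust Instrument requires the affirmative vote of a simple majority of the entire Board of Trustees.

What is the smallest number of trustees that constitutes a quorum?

10

A majority of 19 is 10.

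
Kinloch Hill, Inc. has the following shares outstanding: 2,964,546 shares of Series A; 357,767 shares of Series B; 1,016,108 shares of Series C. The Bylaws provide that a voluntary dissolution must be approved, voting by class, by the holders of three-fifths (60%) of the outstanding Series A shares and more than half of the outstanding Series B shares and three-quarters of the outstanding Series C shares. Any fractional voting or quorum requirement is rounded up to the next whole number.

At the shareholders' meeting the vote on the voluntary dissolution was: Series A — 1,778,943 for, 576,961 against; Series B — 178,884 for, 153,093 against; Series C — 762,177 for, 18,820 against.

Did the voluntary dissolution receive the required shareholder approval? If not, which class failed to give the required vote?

Series A: 3/5 of 2964546 = 1778727.60, rounded up to 1778728; 1,778,728 required, 1,778,943 in favor — approved.
Series B: a majority of 357767 is 178884; 178,884 required, 178,884 in favor — approved.
Series C: 3/4 of 1016108 = 762081; 762,081 required, 762,177 in favor — approved.

Approved — every class gave the required vote.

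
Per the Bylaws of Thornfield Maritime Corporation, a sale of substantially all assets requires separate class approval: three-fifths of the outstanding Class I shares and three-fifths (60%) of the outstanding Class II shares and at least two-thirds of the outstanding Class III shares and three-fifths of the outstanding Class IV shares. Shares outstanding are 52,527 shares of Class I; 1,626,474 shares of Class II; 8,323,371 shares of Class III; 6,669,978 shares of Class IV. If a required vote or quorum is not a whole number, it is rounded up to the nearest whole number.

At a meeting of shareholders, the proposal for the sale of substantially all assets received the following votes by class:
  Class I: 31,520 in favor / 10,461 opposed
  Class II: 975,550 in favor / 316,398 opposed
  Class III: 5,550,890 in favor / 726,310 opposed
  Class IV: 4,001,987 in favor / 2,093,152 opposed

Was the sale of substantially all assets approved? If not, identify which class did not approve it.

Not approved — the Class II shares did not give the required vote.

Class I: 3/5 of 52527 = 31516.20, rounded up to 31517; 31,517 required, 31,520 in favor — approved.
Class II: 3/5 of 1626474 = 975884.40, rounded up to 975885; 975,885 required, 975,550 in favor — not approved.
Class III: 2/3 of 8323371 = 5548914; 5,548,914 required, 5,550,890 in favor — approved.
Class IV: 3/5 of 6669978 = 4001986.80, rounded up to 4001987; 4,001,987 required, 4,001,987 in favor — approved.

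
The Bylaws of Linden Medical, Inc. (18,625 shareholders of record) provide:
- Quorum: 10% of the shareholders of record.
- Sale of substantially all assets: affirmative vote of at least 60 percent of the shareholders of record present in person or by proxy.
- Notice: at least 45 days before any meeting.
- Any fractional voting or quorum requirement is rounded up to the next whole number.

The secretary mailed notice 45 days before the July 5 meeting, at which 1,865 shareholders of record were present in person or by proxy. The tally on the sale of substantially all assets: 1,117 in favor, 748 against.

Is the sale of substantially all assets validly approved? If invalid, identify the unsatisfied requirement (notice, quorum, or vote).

Invalid — vote requirement not satisfied.

Notice: 45 days given; 45 required. Satisfied.
Quorum: 10% of 18,625 = 1,862.50, rounded up to 1,863; 1,865 present. Satisfied.
Vote: requires three-fifths of those present (1,865); 3/5 of 1865 = 1119, so 1,119 needed; 1,117 in favor. Not satisfied.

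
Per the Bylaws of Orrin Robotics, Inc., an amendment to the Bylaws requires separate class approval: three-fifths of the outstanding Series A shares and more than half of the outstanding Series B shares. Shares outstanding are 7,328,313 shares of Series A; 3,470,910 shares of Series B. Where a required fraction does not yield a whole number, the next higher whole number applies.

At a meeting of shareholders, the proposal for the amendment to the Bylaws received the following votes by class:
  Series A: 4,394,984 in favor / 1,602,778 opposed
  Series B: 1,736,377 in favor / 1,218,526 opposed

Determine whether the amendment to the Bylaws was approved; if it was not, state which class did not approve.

Not approved — the Series A shares did not give the required vote.

Series A: 3/5 of 7328313 = 4396987.80, rounded up to 4396988; 4,396,988 required, 4,394,984 in favor — not approved.
Series B: a majority of 3470910 is 1735456; 1,735,456 required, 1,736,377 in favor — approved.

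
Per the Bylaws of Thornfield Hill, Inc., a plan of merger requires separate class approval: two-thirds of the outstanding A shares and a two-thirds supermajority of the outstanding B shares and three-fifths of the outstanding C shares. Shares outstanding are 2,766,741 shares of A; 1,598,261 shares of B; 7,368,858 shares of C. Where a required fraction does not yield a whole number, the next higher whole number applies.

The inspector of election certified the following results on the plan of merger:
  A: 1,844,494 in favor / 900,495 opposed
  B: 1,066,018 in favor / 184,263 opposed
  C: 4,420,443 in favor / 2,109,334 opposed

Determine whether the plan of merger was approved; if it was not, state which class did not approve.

Not approved — the C shares did not give the required vote.

A: 2/3 of 2766741 = 1844494; 1,844,494 required, 1,844,494 in favor — approved.
B: 2/3 of 1598261 = 1065507.33, rounded up to 1065508; 1,065,508 required, 1,066,018 in favor — approved.
C: 3/5 of 7368858 = 4421314.80, rounded up to 4421315; 4,421,315 required, 4,420,443 in favor — not approved.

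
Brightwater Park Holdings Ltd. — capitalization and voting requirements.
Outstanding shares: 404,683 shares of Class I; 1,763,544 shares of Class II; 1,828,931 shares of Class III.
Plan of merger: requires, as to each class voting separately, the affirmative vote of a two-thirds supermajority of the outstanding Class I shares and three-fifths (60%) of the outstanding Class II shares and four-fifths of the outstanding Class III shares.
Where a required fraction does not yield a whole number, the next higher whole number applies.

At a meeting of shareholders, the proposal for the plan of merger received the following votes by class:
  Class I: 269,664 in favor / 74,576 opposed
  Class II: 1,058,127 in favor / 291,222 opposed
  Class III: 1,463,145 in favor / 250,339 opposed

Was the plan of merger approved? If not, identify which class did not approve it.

Not approved — the Class I shares did not give the required vote.

Class I: 2/3 of 404683 = 269788.67, rounded up to 269789; 269,789 required, 269,664 in favor — not approved.
Class II: 3/5 of 1763544 = 1058126.40, rounded up to 1058127; 1,058,127 required, 1,058,127 in favor — approved.
Class III: 4/5 of 1828931 = 1463144.80, rounded up to 1463145; 1,463,145 required, 1,463,145 in favor — approved.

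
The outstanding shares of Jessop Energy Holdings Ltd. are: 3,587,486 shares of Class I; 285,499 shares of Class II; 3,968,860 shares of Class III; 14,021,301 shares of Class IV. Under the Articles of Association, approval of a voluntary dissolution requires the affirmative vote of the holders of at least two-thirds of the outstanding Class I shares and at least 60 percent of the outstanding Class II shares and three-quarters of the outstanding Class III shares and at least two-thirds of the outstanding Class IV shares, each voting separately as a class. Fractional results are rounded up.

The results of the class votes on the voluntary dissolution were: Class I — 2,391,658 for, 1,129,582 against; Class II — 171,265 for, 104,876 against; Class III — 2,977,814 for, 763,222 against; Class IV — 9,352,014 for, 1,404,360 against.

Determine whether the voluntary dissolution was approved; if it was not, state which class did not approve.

Not approved — the Class II shares did not give the required vote.

Class I: 2/3 of 3587486 = 2391657.33, rounded up to 2391658; 2,391,658 required, 2,391,658 in favor — approved.
Class II: 3/5 of 285499 = 171299.40, rounded up to 171300; 171,300 required, 171,265 in favor — not approved.
Class III: 3/4 of 3968860 = 2976645; 2,976,645 required, 2,977,814 in favor — approved.
Class IV: 2/3 of 14021301 = 9347534; 9,347,534 required, 9,352,014 in favor — approved.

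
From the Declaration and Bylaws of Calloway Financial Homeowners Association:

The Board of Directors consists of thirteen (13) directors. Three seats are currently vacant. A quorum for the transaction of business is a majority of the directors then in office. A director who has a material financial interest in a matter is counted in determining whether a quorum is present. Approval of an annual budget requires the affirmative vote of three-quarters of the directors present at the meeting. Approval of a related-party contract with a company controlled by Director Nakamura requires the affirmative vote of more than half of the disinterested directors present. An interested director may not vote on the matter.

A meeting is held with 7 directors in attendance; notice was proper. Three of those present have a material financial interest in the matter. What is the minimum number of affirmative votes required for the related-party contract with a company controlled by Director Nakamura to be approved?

The related-party contract with a company controlled by Director Nakamura requires a majority of the disinterested directors present (7 − 3 = 4).
A majority of 4 is 3.

3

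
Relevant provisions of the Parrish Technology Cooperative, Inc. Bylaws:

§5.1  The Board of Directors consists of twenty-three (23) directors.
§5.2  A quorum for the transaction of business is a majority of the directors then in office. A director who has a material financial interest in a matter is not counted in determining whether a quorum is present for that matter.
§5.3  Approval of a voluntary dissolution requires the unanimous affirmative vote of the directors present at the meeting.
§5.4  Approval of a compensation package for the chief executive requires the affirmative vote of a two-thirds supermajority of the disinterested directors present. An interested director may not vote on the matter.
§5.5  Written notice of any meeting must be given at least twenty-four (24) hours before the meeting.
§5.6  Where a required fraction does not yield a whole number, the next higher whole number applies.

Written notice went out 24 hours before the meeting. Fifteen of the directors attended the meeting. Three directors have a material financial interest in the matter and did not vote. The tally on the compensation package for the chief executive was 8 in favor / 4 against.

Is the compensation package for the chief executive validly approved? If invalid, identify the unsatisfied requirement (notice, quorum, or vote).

Valid — all requirements satisfied.

Notice: 24 hours given; 24 required (24 ≥ 24). Satisfied.
Quorum: 15 present, but the 3 interested directors do not count, leaving 12. Quorum is 12. Satisfied.
Vote: the compensation package for the chief executive requires two-thirds of the disinterested directors present (15 − 3 = 12). 2/3 of 12 = 8, so 8 affirmative votes are needed; 8 voted in favor. Satisfied.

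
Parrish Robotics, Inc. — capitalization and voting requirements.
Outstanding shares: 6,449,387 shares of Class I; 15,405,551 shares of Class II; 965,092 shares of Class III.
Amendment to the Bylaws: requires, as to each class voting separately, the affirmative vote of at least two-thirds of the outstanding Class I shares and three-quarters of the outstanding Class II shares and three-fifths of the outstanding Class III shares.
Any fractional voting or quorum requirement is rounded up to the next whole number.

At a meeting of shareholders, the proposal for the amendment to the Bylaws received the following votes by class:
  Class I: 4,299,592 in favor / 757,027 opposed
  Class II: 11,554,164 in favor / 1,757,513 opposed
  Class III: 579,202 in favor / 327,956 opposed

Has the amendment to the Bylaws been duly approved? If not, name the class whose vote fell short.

Approved — every class gave the required vote.

Class I: 2/3 of 6449387 = 4299591.33, rounded up to 4299592; 4,299,592 required, 4,299,592 in favor — approved.
Class II: 3/4 of 15405551 = 11554163.25, rounded up to 11554164; 11,554,164 required, 11,554,164 in favor — approved.
Class III: 3/5 of 965092 = 579055.20, rounded up to 579056; 579,056 required, 579,202 in favor — approved.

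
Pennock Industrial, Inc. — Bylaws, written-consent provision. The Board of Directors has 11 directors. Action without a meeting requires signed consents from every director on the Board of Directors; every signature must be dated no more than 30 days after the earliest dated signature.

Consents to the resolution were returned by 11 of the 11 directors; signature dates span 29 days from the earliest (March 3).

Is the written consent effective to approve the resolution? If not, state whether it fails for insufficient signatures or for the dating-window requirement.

Effective — both the signature and dating-window requirements are satisfied.

Signatures required: all of 11 — unanimous means all 11, so 11 needed; 11 signed. Sufficient.
Dating window: the latest signature is 29 days after the earliest; the limit is 30 days. Within the window.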